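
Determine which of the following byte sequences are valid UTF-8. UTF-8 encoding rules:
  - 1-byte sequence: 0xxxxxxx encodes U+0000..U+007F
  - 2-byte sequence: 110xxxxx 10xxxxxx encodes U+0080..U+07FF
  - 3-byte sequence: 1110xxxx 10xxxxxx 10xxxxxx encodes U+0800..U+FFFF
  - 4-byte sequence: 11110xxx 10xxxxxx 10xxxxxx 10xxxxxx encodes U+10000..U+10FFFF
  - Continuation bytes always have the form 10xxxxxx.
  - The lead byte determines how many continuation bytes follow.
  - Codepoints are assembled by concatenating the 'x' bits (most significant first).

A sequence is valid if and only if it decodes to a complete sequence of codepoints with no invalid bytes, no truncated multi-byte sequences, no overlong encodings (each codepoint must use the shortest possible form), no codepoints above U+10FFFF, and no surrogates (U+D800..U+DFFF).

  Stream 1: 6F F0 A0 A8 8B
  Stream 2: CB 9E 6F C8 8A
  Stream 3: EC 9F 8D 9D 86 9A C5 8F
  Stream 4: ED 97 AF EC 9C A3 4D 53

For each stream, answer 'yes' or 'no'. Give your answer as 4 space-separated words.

Stream 1: decodes cleanly. VALID
Stream 2: decodes cleanly. VALID
Stream 3: error at byte offset 3. INVALID
Stream 4: decodes cleanly. VALID

Answer: yes yes no yes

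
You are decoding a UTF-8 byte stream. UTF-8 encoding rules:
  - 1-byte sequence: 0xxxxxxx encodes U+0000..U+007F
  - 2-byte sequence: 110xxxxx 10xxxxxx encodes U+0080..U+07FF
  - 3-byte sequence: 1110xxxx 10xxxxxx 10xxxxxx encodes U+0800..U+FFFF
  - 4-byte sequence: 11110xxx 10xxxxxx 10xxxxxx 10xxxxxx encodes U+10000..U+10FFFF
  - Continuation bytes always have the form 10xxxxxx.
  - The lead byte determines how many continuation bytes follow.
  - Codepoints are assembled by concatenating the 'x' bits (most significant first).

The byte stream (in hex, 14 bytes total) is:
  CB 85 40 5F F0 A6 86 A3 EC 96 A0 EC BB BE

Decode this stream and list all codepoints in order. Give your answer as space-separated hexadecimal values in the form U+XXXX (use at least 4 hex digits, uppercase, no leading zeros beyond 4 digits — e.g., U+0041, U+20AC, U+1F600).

Byte[0]=CB: 2-byte lead, need 1 cont bytes. acc=0xB
Byte[1]=85: continuation. acc=(acc<<6)|0x05=0x2C5
Completed: cp=U+02C5 (starts at byte 0)
Byte[2]=40: 1-byte ASCII. cp=U+0040
Byte[3]=5F: 1-byte ASCII. cp=U+005F
Byte[4]=F0: 4-byte lead, need 3 cont bytes. acc=0x0
Byte[5]=A6: continuation. acc=(acc<<6)|0x26=0x26
Byte[6]=86: continuation. acc=(acc<<6)|0x06=0x986
Byte[7]=A3: continuation. acc=(acc<<6)|0x23=0x261A3
Completed: cp=U+261A3 (starts at byte 4)
Byte[8]=EC: 3-byte lead, need 2 cont bytes. acc=0xC
Byte[9]=96: continuation. acc=(acc<<6)|0x16=0x316
Byte[10]=A0: continuation. acc=(acc<<6)|0x20=0xC5A0
Completed: cp=U+C5A0 (starts at byte 8)
Byte[11]=EC: 3-byte lead, need 2 cont bytes. acc=0xC
Byte[12]=BB: continuation. acc=(acc<<6)|0x3B=0x33B
Byte[13]=BE: continuation. acc=(acc<<6)|0x3E=0xCEFE
Completed: cp=U+CEFE (starts at byte 11)

Answer: U+02C5 U+0040 U+005F U+261A3 U+C5A0 U+CEFE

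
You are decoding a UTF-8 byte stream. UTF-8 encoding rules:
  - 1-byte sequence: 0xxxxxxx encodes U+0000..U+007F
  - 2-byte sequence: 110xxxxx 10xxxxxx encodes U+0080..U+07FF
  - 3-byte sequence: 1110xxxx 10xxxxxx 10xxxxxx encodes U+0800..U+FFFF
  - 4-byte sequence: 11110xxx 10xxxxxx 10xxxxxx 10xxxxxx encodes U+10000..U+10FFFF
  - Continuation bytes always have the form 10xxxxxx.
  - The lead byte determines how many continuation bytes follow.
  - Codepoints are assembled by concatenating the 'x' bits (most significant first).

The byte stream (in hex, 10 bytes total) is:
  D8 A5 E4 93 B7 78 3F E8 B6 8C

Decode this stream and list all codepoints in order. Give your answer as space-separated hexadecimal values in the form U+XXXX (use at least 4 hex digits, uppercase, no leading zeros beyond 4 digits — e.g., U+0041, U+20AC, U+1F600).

Answer: U+0625 U+44F7 U+0078 U+003F U+8D8C

Derivation:
Byte[0]=D8: 2-byte lead, need 1 cont bytes. acc=0x18
Byte[1]=A5: continuation. acc=(acc<<6)|0x25=0x625
Completed: cp=U+0625 (starts at byte 0)
Byte[2]=E4: 3-byte lead, need 2 cont bytes. acc=0x4
Byte[3]=93: continuation. acc=(acc<<6)|0x13=0x113
Byte[4]=B7: continuation. acc=(acc<<6)|0x37=0x44F7
Completed: cp=U+44F7 (starts at byte 2)
Byte[5]=78: 1-byte ASCII. cp=U+0078
Byte[6]=3F: 1-byte ASCII. cp=U+003F
Byte[7]=E8: 3-byte lead, need 2 cont bytes. acc=0x8
Byte[8]=B6: continuation. acc=(acc<<6)|0x36=0x236
Byte[9]=8C: continuation. acc=(acc<<6)|0x0C=0x8D8C
Completed: cp=U+8D8C (starts at byte 7)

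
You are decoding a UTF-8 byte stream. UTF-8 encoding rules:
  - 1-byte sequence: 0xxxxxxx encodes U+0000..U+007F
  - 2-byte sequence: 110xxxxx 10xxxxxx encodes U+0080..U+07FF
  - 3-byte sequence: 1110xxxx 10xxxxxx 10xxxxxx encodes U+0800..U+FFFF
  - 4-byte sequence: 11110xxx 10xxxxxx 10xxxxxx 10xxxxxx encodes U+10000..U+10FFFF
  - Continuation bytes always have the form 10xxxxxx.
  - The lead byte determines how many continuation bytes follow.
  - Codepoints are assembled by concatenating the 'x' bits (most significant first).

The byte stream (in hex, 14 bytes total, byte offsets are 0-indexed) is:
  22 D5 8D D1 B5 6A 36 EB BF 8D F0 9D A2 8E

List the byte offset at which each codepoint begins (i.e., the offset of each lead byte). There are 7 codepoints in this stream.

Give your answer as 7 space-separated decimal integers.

Byte[0]=22: 1-byte ASCII. cp=U+0022
Byte[1]=D5: 2-byte lead, need 1 cont bytes. acc=0x15
Byte[2]=8D: continuation. acc=(acc<<6)|0x0D=0x54D
Completed: cp=U+054D (starts at byte 1)
Byte[3]=D1: 2-byte lead, need 1 cont bytes. acc=0x11
Byte[4]=B5: continuation. acc=(acc<<6)|0x35=0x475
Completed: cp=U+0475 (starts at byte 3)
Byte[5]=6A: 1-byte ASCII. cp=U+006A
Byte[6]=36: 1-byte ASCII. cp=U+0036
Byte[7]=EB: 3-byte lead, need 2 cont bytes. acc=0xB
Byte[8]=BF: continuation. acc=(acc<<6)|0x3F=0x2FF
Byte[9]=8D: continuation. acc=(acc<<6)|0x0D=0xBFCD
Completed: cp=U+BFCD (starts at byte 7)
Byte[10]=F0: 4-byte lead, need 3 cont bytes. acc=0x0
Byte[11]=9D: continuation. acc=(acc<<6)|0x1D=0x1D
Byte[12]=A2: continuation. acc=(acc<<6)|0x22=0x762
Byte[13]=8E: continuation. acc=(acc<<6)|0x0E=0x1D88E
Completed: cp=U+1D88E (starts at byte 10)

Answer: 0 1 3 5 6 7 10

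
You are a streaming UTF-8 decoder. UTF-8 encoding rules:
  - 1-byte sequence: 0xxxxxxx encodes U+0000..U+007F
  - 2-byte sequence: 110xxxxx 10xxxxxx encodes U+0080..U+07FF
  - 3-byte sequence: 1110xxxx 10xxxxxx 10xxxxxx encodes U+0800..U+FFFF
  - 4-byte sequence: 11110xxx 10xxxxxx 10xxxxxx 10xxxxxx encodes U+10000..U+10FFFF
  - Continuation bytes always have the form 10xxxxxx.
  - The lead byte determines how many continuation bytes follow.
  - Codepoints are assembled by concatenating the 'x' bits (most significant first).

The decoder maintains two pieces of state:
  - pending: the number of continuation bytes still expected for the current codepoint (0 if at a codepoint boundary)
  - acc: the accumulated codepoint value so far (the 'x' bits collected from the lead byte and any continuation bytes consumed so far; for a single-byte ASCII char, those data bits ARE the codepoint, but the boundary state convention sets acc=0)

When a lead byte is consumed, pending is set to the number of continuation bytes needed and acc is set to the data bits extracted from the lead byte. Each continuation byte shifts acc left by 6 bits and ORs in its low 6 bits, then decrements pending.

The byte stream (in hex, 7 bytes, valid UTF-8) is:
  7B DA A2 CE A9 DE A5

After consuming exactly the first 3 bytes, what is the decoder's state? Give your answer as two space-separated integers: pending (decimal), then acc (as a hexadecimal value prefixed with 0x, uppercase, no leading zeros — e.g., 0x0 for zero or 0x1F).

Byte[0]=7B: 1-byte. pending=0, acc=0x0
Byte[1]=DA: 2-byte lead. pending=1, acc=0x1A
Byte[2]=A2: continuation. acc=(acc<<6)|0x22=0x6A2, pending=0

Answer: 0 0x6A2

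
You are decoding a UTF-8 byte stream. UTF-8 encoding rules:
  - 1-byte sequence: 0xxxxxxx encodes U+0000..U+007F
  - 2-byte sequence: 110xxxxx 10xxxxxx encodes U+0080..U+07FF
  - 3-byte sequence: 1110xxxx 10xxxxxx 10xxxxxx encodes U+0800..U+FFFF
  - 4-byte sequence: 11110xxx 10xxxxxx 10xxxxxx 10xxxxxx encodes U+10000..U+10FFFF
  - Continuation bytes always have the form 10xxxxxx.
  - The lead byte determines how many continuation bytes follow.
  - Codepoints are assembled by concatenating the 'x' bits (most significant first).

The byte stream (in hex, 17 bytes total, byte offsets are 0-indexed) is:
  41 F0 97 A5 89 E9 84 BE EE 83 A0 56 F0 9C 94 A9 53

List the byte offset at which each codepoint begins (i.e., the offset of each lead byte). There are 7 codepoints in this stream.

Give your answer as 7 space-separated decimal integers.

Byte[0]=41: 1-byte ASCII. cp=U+0041
Byte[1]=F0: 4-byte lead, need 3 cont bytes. acc=0x0
Byte[2]=97: continuation. acc=(acc<<6)|0x17=0x17
Byte[3]=A5: continuation. acc=(acc<<6)|0x25=0x5E5
Byte[4]=89: continuation. acc=(acc<<6)|0x09=0x17949
Completed: cp=U+17949 (starts at byte 1)
Byte[5]=E9: 3-byte lead, need 2 cont bytes. acc=0x9
Byte[6]=84: continuation. acc=(acc<<6)|0x04=0x244
Byte[7]=BE: continuation. acc=(acc<<6)|0x3E=0x913E
Completed: cp=U+913E (starts at byte 5)
Byte[8]=EE: 3-byte lead, need 2 cont bytes. acc=0xE
Byte[9]=83: continuation. acc=(acc<<6)|0x03=0x383
Byte[10]=A0: continuation. acc=(acc<<6)|0x20=0xE0E0
Completed: cp=U+E0E0 (starts at byte 8)
Byte[11]=56: 1-byte ASCII. cp=U+0056
Byte[12]=F0: 4-byte lead, need 3 cont bytes. acc=0x0
Byte[13]=9C: continuation. acc=(acc<<6)|0x1C=0x1C
Byte[14]=94: continuation. acc=(acc<<6)|0x14=0x714
Byte[15]=A9: continuation. acc=(acc<<6)|0x29=0x1C529
Completed: cp=U+1C529 (starts at byte 12)
Byte[16]=53: 1-byte ASCII. cp=U+0053

Answer: 0 1 5 8 11 12 16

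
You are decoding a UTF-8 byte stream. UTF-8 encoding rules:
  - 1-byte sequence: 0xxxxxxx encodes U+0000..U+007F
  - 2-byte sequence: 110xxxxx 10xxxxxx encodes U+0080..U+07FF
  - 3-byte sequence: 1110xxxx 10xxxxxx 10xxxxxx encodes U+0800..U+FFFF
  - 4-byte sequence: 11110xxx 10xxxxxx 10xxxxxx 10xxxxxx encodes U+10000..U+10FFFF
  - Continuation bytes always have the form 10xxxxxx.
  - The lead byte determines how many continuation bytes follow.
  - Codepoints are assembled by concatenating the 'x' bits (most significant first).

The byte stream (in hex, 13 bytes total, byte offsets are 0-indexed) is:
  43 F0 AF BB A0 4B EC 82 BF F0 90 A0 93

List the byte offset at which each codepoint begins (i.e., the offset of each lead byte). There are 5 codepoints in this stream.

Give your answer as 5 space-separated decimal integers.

Answer: 0 1 5 6 9

Derivation:
Byte[0]=43: 1-byte ASCII. cp=U+0043
Byte[1]=F0: 4-byte lead, need 3 cont bytes. acc=0x0
Byte[2]=AF: continuation. acc=(acc<<6)|0x2F=0x2F
Byte[3]=BB: continuation. acc=(acc<<6)|0x3B=0xBFB
Byte[4]=A0: continuation. acc=(acc<<6)|0x20=0x2FEE0
Completed: cp=U+2FEE0 (starts at byte 1)
Byte[5]=4B: 1-byte ASCII. cp=U+004B
Byte[6]=EC: 3-byte lead, need 2 cont bytes. acc=0xC
Byte[7]=82: continuation. acc=(acc<<6)|0x02=0x302
Byte[8]=BF: continuation. acc=(acc<<6)|0x3F=0xC0BF
Completed: cp=U+C0BF (starts at byte 6)
Byte[9]=F0: 4-byte lead, need 3 cont bytes. acc=0x0
Byte[10]=90: continuation. acc=(acc<<6)|0x10=0x10
Byte[11]=A0: continuation. acc=(acc<<6)|0x20=0x420
Byte[12]=93: continuation. acc=(acc<<6)|0x13=0x10813
Completed: cp=U+10813 (starts at byte 9)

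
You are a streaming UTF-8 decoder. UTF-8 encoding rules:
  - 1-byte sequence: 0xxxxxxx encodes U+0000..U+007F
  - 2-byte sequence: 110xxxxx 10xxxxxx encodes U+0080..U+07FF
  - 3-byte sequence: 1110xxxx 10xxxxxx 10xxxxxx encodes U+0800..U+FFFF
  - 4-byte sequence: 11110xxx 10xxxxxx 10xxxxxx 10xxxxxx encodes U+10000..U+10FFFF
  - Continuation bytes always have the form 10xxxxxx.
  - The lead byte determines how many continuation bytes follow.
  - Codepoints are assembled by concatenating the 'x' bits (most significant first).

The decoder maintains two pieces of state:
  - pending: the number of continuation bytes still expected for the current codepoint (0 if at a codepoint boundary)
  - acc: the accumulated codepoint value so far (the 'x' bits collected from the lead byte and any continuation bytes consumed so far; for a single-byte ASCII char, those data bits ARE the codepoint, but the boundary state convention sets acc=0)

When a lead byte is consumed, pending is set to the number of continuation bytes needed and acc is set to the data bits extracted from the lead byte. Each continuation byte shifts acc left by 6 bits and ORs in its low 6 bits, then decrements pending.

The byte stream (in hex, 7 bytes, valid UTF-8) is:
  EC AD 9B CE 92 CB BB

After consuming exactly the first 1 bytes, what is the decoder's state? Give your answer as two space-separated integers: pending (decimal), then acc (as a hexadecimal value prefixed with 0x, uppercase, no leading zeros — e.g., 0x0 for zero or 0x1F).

Byte[0]=EC: 3-byte lead. pending=2, acc=0xC

Answer: 2 0xC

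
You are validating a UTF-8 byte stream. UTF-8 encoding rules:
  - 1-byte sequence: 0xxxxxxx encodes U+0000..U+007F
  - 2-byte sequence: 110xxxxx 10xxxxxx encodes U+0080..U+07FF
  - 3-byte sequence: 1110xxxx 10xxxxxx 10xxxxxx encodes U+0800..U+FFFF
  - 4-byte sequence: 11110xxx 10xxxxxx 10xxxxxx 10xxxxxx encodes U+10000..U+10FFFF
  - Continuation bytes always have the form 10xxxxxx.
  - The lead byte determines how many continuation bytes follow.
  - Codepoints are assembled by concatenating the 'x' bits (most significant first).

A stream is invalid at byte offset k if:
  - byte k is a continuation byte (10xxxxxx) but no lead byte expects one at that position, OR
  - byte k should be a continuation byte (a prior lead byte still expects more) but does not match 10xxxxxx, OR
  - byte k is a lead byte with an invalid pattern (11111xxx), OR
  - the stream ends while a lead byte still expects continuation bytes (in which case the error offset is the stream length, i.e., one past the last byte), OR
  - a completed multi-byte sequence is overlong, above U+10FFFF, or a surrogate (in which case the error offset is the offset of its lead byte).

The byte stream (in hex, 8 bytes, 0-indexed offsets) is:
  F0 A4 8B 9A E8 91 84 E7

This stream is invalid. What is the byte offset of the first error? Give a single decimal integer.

Answer: 8

Derivation:
Byte[0]=F0: 4-byte lead, need 3 cont bytes. acc=0x0
Byte[1]=A4: continuation. acc=(acc<<6)|0x24=0x24
Byte[2]=8B: continuation. acc=(acc<<6)|0x0B=0x90B
Byte[3]=9A: continuation. acc=(acc<<6)|0x1A=0x242DA
Completed: cp=U+242DA (starts at byte 0)
Byte[4]=E8: 3-byte lead, need 2 cont bytes. acc=0x8
Byte[5]=91: continuation. acc=(acc<<6)|0x11=0x211
Byte[6]=84: continuation. acc=(acc<<6)|0x04=0x8444
Completed: cp=U+8444 (starts at byte 4)
Byte[7]=E7: 3-byte lead, need 2 cont bytes. acc=0x7
Byte[8]: stream ended, expected continuation. INVALID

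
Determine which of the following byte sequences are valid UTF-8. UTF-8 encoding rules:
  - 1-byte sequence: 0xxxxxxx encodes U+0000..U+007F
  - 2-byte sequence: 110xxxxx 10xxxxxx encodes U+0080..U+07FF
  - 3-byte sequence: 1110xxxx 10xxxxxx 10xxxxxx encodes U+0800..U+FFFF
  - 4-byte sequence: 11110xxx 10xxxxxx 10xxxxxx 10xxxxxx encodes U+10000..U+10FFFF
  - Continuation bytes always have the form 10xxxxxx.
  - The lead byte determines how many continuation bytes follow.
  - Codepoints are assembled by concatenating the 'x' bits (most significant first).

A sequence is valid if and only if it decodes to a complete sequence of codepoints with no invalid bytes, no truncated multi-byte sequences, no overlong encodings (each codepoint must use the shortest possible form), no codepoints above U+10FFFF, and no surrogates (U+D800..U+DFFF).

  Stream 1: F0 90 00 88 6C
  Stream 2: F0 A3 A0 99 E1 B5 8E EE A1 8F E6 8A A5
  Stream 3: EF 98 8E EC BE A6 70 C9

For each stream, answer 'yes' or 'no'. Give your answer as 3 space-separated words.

Stream 1: error at byte offset 2. INVALID
Stream 2: decodes cleanly. VALID
Stream 3: error at byte offset 8. INVALID

Answer: no yes no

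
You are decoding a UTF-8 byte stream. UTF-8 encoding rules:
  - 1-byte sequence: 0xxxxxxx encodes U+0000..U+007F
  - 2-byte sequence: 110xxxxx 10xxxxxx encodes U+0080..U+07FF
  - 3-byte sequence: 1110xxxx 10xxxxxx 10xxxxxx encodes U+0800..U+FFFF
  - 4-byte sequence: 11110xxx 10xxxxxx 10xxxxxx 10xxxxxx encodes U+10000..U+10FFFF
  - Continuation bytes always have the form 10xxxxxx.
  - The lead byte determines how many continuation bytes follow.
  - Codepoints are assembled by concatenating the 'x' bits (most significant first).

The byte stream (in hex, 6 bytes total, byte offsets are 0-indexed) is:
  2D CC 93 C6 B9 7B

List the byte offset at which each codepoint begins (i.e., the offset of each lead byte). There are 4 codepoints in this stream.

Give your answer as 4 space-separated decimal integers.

Answer: 0 1 3 5

Derivation:
Byte[0]=2D: 1-byte ASCII. cp=U+002D
Byte[1]=CC: 2-byte lead, need 1 cont bytes. acc=0xC
Byte[2]=93: continuation. acc=(acc<<6)|0x13=0x313
Completed: cp=U+0313 (starts at byte 1)
Byte[3]=C6: 2-byte lead, need 1 cont bytes. acc=0x6
Byte[4]=B9: continuation. acc=(acc<<6)|0x39=0x1B9
Completed: cp=U+01B9 (starts at byte 3)
Byte[5]=7B: 1-byte ASCII. cp=U+007B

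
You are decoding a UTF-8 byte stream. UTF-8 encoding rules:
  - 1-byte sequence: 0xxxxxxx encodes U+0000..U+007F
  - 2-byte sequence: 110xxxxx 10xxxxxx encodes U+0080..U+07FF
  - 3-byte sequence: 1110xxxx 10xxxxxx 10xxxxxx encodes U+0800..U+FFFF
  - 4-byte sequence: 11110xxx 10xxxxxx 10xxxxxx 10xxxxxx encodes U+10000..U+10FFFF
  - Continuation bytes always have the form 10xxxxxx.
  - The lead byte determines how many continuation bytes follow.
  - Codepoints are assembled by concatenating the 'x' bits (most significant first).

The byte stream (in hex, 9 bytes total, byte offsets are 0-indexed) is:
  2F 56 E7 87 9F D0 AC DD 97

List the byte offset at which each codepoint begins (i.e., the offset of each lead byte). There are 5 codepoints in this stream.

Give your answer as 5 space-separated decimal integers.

Byte[0]=2F: 1-byte ASCII. cp=U+002F
Byte[1]=56: 1-byte ASCII. cp=U+0056
Byte[2]=E7: 3-byte lead, need 2 cont bytes. acc=0x7
Byte[3]=87: continuation. acc=(acc<<6)|0x07=0x1C7
Byte[4]=9F: continuation. acc=(acc<<6)|0x1F=0x71DF
Completed: cp=U+71DF (starts at byte 2)
Byte[5]=D0: 2-byte lead, need 1 cont bytes. acc=0x10
Byte[6]=AC: continuation. acc=(acc<<6)|0x2C=0x42C
Completed: cp=U+042C (starts at byte 5)
Byte[7]=DD: 2-byte lead, need 1 cont bytes. acc=0x1D
Byte[8]=97: continuation. acc=(acc<<6)|0x17=0x757
Completed: cp=U+0757 (starts at byte 7)

Answer: 0 1 2 5 7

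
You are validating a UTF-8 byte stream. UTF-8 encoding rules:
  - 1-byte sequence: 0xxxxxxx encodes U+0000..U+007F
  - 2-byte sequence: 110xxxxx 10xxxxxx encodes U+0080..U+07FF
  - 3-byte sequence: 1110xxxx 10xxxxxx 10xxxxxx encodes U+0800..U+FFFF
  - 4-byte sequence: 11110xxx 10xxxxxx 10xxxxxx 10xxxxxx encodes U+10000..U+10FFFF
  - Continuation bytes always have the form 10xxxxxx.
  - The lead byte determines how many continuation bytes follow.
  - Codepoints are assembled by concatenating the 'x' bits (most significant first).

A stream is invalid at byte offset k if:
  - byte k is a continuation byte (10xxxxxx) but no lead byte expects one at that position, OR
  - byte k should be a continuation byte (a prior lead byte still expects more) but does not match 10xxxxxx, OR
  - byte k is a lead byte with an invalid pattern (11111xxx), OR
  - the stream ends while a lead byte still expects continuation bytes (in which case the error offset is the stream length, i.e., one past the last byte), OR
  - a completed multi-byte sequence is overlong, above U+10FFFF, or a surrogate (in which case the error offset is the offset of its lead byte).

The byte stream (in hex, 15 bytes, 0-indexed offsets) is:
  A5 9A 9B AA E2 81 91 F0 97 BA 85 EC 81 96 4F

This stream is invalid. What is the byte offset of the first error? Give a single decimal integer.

Byte[0]=A5: INVALID lead byte (not 0xxx/110x/1110/11110)

Answer: 0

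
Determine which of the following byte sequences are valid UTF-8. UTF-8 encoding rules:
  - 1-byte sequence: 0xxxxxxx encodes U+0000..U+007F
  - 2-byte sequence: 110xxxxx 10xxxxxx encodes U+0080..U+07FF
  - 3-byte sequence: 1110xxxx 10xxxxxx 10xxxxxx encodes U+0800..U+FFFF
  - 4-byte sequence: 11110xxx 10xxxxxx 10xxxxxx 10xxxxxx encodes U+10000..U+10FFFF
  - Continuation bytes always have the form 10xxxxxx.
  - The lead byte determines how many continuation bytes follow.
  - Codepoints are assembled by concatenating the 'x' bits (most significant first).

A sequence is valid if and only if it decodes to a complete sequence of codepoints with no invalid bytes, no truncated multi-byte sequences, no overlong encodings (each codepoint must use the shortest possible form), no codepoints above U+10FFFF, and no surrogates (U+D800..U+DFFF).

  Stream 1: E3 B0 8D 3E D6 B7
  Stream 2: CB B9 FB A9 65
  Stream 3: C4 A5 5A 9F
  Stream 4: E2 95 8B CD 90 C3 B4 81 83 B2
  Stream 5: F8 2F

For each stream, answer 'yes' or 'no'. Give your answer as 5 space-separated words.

Answer: yes no no no no

Derivation:
Stream 1: decodes cleanly. VALID
Stream 2: error at byte offset 2. INVALID
Stream 3: error at byte offset 3. INVALID
Stream 4: error at byte offset 7. INVALID
Stream 5: error at byte offset 0. INVALID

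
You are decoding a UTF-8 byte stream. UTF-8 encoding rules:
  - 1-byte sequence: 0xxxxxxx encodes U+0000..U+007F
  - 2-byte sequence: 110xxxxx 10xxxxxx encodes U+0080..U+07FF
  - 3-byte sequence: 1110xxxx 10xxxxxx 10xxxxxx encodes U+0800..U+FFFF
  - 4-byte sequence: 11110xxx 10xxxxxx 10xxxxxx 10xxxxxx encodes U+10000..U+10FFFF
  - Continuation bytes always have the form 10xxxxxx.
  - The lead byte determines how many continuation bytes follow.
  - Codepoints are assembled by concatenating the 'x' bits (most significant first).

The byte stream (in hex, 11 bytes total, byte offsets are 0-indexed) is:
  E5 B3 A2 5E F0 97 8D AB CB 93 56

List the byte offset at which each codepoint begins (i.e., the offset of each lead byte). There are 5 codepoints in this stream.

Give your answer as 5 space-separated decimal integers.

Answer: 0 3 4 8 10

Derivation:
Byte[0]=E5: 3-byte lead, need 2 cont bytes. acc=0x5
Byte[1]=B3: continuation. acc=(acc<<6)|0x33=0x173
Byte[2]=A2: continuation. acc=(acc<<6)|0x22=0x5CE2
Completed: cp=U+5CE2 (starts at byte 0)
Byte[3]=5E: 1-byte ASCII. cp=U+005E
Byte[4]=F0: 4-byte lead, need 3 cont bytes. acc=0x0
Byte[5]=97: continuation. acc=(acc<<6)|0x17=0x17
Byte[6]=8D: continuation. acc=(acc<<6)|0x0D=0x5CD
Byte[7]=AB: continuation. acc=(acc<<6)|0x2B=0x1736B
Completed: cp=U+1736B (starts at byte 4)
Byte[8]=CB: 2-byte lead, need 1 cont bytes. acc=0xB
Byte[9]=93: continuation. acc=(acc<<6)|0x13=0x2D3
Completed: cp=U+02D3 (starts at byte 8)
Byte[10]=56: 1-byte ASCII. cp=U+0056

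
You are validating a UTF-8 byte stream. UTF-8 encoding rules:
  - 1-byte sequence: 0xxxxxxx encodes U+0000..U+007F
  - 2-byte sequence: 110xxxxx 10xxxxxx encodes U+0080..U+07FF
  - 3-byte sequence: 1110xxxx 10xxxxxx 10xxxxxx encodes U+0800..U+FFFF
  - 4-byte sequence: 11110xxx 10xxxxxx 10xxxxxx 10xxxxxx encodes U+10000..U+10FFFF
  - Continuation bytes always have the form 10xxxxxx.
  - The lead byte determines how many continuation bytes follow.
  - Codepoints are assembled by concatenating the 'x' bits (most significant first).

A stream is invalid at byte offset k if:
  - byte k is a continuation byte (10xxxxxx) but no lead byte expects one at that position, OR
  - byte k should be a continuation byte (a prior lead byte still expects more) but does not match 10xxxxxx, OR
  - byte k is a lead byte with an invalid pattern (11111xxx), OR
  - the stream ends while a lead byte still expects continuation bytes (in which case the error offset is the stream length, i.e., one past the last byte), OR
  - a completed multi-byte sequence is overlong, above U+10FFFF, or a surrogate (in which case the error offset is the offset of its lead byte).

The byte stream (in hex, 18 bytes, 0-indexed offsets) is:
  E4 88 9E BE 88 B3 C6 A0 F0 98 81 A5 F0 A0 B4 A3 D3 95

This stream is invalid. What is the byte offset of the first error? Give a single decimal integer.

Answer: 3

Derivation:
Byte[0]=E4: 3-byte lead, need 2 cont bytes. acc=0x4
Byte[1]=88: continuation. acc=(acc<<6)|0x08=0x108
Byte[2]=9E: continuation. acc=(acc<<6)|0x1E=0x421E
Completed: cp=U+421E (starts at byte 0)
Byte[3]=BE: INVALID lead byte (not 0xxx/110x/1110/11110)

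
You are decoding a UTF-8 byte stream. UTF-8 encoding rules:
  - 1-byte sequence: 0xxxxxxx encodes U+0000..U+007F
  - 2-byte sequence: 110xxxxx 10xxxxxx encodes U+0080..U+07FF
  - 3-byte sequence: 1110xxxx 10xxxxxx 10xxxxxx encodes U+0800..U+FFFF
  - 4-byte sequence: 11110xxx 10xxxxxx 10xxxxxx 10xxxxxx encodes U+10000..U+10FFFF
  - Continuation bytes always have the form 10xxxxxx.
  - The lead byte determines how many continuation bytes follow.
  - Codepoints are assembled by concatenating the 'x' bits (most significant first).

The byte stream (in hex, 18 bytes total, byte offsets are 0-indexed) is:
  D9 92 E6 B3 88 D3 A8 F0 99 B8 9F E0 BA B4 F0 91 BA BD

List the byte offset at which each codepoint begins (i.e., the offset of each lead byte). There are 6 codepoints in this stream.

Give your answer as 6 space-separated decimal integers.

Byte[0]=D9: 2-byte lead, need 1 cont bytes. acc=0x19
Byte[1]=92: continuation. acc=(acc<<6)|0x12=0x652
Completed: cp=U+0652 (starts at byte 0)
Byte[2]=E6: 3-byte lead, need 2 cont bytes. acc=0x6
Byte[3]=B3: continuation. acc=(acc<<6)|0x33=0x1B3
Byte[4]=88: continuation. acc=(acc<<6)|0x08=0x6CC8
Completed: cp=U+6CC8 (starts at byte 2)
Byte[5]=D3: 2-byte lead, need 1 cont bytes. acc=0x13
Byte[6]=A8: continuation. acc=(acc<<6)|0x28=0x4E8
Completed: cp=U+04E8 (starts at byte 5)
Byte[7]=F0: 4-byte lead, need 3 cont bytes. acc=0x0
Byte[8]=99: continuation. acc=(acc<<6)|0x19=0x19
Byte[9]=B8: continuation. acc=(acc<<6)|0x38=0x678
Byte[10]=9F: continuation. acc=(acc<<6)|0x1F=0x19E1F
Completed: cp=U+19E1F (starts at byte 7)
Byte[11]=E0: 3-byte lead, need 2 cont bytes. acc=0x0
Byte[12]=BA: continuation. acc=(acc<<6)|0x3A=0x3A
Byte[13]=B4: continuation. acc=(acc<<6)|0x34=0xEB4
Completed: cp=U+0EB4 (starts at byte 11)
Byte[14]=F0: 4-byte lead, need 3 cont bytes. acc=0x0
Byte[15]=91: continuation. acc=(acc<<6)|0x11=0x11
Byte[16]=BA: continuation. acc=(acc<<6)|0x3A=0x47A
Byte[17]=BD: continuation. acc=(acc<<6)|0x3D=0x11EBD
Completed: cp=U+11EBD (starts at byte 14)

Answer: 0 2 5 7 11 14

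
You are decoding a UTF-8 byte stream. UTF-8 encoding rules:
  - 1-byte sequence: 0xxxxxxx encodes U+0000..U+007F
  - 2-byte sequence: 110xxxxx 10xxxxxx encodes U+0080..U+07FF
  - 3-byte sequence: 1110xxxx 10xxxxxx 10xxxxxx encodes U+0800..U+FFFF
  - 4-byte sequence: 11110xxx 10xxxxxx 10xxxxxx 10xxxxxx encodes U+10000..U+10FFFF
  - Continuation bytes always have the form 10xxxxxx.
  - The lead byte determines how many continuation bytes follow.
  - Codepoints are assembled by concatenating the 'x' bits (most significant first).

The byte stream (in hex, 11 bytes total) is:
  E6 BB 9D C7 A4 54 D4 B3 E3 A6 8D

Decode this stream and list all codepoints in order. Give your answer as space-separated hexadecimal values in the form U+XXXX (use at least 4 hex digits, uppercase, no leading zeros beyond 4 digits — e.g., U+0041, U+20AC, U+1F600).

Byte[0]=E6: 3-byte lead, need 2 cont bytes. acc=0x6
Byte[1]=BB: continuation. acc=(acc<<6)|0x3B=0x1BB
Byte[2]=9D: continuation. acc=(acc<<6)|0x1D=0x6EDD
Completed: cp=U+6EDD (starts at byte 0)
Byte[3]=C7: 2-byte lead, need 1 cont bytes. acc=0x7
Byte[4]=A4: continuation. acc=(acc<<6)|0x24=0x1E4
Completed: cp=U+01E4 (starts at byte 3)
Byte[5]=54: 1-byte ASCII. cp=U+0054
Byte[6]=D4: 2-byte lead, need 1 cont bytes. acc=0x14
Byte[7]=B3: continuation. acc=(acc<<6)|0x33=0x533
Completed: cp=U+0533 (starts at byte 6)
Byte[8]=E3: 3-byte lead, need 2 cont bytes. acc=0x3
Byte[9]=A6: continuation. acc=(acc<<6)|0x26=0xE6
Byte[10]=8D: continuation. acc=(acc<<6)|0x0D=0x398D
Completed: cp=U+398D (starts at byte 8)

Answer: U+6EDD U+01E4 U+0054 U+0533 U+398D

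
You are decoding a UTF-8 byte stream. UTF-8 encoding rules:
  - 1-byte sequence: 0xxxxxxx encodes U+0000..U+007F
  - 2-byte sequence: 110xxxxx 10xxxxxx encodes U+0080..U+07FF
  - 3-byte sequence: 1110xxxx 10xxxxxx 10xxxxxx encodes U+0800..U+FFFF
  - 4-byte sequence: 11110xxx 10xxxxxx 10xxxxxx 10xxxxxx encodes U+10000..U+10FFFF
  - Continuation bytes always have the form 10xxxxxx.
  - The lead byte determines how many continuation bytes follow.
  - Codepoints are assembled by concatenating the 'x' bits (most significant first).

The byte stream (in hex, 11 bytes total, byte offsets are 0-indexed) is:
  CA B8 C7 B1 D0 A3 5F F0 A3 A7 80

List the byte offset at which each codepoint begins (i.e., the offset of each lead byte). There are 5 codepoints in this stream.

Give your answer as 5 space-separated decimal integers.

Byte[0]=CA: 2-byte lead, need 1 cont bytes. acc=0xA
Byte[1]=B8: continuation. acc=(acc<<6)|0x38=0x2B8
Completed: cp=U+02B8 (starts at byte 0)
Byte[2]=C7: 2-byte lead, need 1 cont bytes. acc=0x7
Byte[3]=B1: continuation. acc=(acc<<6)|0x31=0x1F1
Completed: cp=U+01F1 (starts at byte 2)
Byte[4]=D0: 2-byte lead, need 1 cont bytes. acc=0x10
Byte[5]=A3: continuation. acc=(acc<<6)|0x23=0x423
Completed: cp=U+0423 (starts at byte 4)
Byte[6]=5F: 1-byte ASCII. cp=U+005F
Byte[7]=F0: 4-byte lead, need 3 cont bytes. acc=0x0
Byte[8]=A3: continuation. acc=(acc<<6)|0x23=0x23
Byte[9]=A7: continuation. acc=(acc<<6)|0x27=0x8E7
Byte[10]=80: continuation. acc=(acc<<6)|0x00=0x239C0
Completed: cp=U+239C0 (starts at byte 7)

Answer: 0 2 4 6 7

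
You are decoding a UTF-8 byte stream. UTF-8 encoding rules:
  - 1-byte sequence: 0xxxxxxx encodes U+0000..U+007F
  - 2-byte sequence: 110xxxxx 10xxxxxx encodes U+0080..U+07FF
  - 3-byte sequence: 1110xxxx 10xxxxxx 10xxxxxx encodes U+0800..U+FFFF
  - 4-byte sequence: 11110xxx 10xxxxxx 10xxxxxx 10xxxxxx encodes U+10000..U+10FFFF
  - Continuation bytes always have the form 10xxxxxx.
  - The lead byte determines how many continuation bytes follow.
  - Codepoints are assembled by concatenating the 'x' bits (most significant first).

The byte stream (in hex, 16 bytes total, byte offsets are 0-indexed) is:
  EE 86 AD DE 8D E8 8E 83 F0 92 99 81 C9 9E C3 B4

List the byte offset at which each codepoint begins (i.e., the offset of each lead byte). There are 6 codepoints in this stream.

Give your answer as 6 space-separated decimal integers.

Answer: 0 3 5 8 12 14

Derivation:
Byte[0]=EE: 3-byte lead, need 2 cont bytes. acc=0xE
Byte[1]=86: continuation. acc=(acc<<6)|0x06=0x386
Byte[2]=AD: continuation. acc=(acc<<6)|0x2D=0xE1AD
Completed: cp=U+E1AD (starts at byte 0)
Byte[3]=DE: 2-byte lead, need 1 cont bytes. acc=0x1E
Byte[4]=8D: continuation. acc=(acc<<6)|0x0D=0x78D
Completed: cp=U+078D (starts at byte 3)
Byte[5]=E8: 3-byte lead, need 2 cont bytes. acc=0x8
Byte[6]=8E: continuation. acc=(acc<<6)|0x0E=0x20E
Byte[7]=83: continuation. acc=(acc<<6)|0x03=0x8383
Completed: cp=U+8383 (starts at byte 5)
Byte[8]=F0: 4-byte lead, need 3 cont bytes. acc=0x0
Byte[9]=92: continuation. acc=(acc<<6)|0x12=0x12
Byte[10]=99: continuation. acc=(acc<<6)|0x19=0x499
Byte[11]=81: continuation. acc=(acc<<6)|0x01=0x12641
Completed: cp=U+12641 (starts at byte 8)
Byte[12]=C9: 2-byte lead, need 1 cont bytes. acc=0x9
Byte[13]=9E: continuation. acc=(acc<<6)|0x1E=0x25E
Completed: cp=U+025E (starts at byte 12)
Byte[14]=C3: 2-byte lead, need 1 cont bytes. acc=0x3
Byte[15]=B4: continuation. acc=(acc<<6)|0x34=0xF4
Completed: cp=U+00F4 (starts at byte 14)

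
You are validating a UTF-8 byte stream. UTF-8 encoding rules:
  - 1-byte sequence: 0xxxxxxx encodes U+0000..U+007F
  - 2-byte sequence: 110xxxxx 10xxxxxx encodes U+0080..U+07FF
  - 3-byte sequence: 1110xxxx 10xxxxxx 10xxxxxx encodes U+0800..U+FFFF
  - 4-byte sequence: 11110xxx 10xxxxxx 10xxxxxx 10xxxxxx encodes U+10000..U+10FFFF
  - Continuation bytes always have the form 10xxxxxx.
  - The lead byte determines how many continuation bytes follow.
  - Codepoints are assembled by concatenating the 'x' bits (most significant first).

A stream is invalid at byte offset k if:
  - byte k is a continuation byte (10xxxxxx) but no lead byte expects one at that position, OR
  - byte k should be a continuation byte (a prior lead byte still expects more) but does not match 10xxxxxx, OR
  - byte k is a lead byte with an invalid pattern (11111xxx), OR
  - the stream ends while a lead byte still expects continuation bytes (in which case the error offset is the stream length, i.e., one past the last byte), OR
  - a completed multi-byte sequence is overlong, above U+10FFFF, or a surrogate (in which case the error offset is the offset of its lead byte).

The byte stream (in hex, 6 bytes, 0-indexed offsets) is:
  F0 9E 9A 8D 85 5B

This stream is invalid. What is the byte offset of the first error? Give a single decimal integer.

Answer: 4

Derivation:
Byte[0]=F0: 4-byte lead, need 3 cont bytes. acc=0x0
Byte[1]=9E: continuation. acc=(acc<<6)|0x1E=0x1E
Byte[2]=9A: continuation. acc=(acc<<6)|0x1A=0x79A
Byte[3]=8D: continuation. acc=(acc<<6)|0x0D=0x1E68D
Completed: cp=U+1E68D (starts at byte 0)
Byte[4]=85: INVALID lead byte (not 0xxx/110x/1110/11110)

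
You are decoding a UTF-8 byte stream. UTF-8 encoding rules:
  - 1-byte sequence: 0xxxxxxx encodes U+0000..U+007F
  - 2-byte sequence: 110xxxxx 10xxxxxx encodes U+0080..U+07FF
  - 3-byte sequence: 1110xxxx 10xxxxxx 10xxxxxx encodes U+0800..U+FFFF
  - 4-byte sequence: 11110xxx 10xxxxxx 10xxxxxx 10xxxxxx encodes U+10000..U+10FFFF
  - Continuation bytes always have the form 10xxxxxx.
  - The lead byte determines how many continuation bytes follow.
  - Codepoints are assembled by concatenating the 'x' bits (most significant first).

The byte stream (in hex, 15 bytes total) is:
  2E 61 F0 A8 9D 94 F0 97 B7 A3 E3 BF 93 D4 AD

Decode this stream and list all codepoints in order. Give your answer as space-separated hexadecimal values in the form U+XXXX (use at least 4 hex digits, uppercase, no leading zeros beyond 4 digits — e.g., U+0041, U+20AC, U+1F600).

Byte[0]=2E: 1-byte ASCII. cp=U+002E
Byte[1]=61: 1-byte ASCII. cp=U+0061
Byte[2]=F0: 4-byte lead, need 3 cont bytes. acc=0x0
Byte[3]=A8: continuation. acc=(acc<<6)|0x28=0x28
Byte[4]=9D: continuation. acc=(acc<<6)|0x1D=0xA1D
Byte[5]=94: continuation. acc=(acc<<6)|0x14=0x28754
Completed: cp=U+28754 (starts at byte 2)
Byte[6]=F0: 4-byte lead, need 3 cont bytes. acc=0x0
Byte[7]=97: continuation. acc=(acc<<6)|0x17=0x17
Byte[8]=B7: continuation. acc=(acc<<6)|0x37=0x5F7
Byte[9]=A3: continuation. acc=(acc<<6)|0x23=0x17DE3
Completed: cp=U+17DE3 (starts at byte 6)
Byte[10]=E3: 3-byte lead, need 2 cont bytes. acc=0x3
Byte[11]=BF: continuation. acc=(acc<<6)|0x3F=0xFF
Byte[12]=93: continuation. acc=(acc<<6)|0x13=0x3FD3
Completed: cp=U+3FD3 (starts at byte 10)
Byte[13]=D4: 2-byte lead, need 1 cont bytes. acc=0x14
Byte[14]=AD: continuation. acc=(acc<<6)|0x2D=0x52D
Completed: cp=U+052D (starts at byte 13)

Answer: U+002E U+0061 U+28754 U+17DE3 U+3FD3 U+052D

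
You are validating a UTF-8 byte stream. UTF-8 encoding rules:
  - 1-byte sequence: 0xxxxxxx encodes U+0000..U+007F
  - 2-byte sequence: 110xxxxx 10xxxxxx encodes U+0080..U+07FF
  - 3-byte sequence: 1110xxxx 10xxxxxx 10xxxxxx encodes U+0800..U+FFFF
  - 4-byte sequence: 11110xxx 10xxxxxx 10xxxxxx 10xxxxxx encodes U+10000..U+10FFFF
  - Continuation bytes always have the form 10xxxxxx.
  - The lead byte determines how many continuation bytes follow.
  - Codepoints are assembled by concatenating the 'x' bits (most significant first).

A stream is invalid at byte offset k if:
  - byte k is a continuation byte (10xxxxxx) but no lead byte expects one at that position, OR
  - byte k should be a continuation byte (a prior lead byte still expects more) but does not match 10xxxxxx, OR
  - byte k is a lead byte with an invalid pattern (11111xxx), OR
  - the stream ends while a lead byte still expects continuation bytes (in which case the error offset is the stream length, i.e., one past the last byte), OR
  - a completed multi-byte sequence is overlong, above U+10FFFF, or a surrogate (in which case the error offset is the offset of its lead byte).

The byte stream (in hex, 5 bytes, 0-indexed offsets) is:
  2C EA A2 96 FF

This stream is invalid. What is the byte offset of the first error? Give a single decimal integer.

Answer: 4

Derivation:
Byte[0]=2C: 1-byte ASCII. cp=U+002C
Byte[1]=EA: 3-byte lead, need 2 cont bytes. acc=0xA
Byte[2]=A2: continuation. acc=(acc<<6)|0x22=0x2A2
Byte[3]=96: continuation. acc=(acc<<6)|0x16=0xA896
Completed: cp=U+A896 (starts at byte 1)
Byte[4]=FF: INVALID lead byte (not 0xxx/110x/1110/11110)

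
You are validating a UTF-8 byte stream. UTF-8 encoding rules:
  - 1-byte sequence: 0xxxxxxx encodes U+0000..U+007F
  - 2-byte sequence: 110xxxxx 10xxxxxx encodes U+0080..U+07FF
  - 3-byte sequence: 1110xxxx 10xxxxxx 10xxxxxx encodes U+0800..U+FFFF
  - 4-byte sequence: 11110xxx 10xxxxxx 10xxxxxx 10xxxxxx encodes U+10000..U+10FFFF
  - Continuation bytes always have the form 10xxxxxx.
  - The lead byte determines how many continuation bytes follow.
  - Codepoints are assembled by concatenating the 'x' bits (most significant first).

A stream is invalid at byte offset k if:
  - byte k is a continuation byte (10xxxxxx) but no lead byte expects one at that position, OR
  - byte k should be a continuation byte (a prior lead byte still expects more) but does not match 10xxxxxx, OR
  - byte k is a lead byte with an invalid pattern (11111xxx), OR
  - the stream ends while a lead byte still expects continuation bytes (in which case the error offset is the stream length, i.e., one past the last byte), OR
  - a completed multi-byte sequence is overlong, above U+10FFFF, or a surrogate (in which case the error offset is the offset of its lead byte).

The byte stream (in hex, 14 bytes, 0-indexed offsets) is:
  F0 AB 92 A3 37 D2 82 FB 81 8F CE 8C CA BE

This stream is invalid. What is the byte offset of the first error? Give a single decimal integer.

Answer: 7

Derivation:
Byte[0]=F0: 4-byte lead, need 3 cont bytes. acc=0x0
Byte[1]=AB: continuation. acc=(acc<<6)|0x2B=0x2B
Byte[2]=92: continuation. acc=(acc<<6)|0x12=0xAD2
Byte[3]=A3: continuation. acc=(acc<<6)|0x23=0x2B4A3
Completed: cp=U+2B4A3 (starts at byte 0)
Byte[4]=37: 1-byte ASCII. cp=U+0037
Byte[5]=D2: 2-byte lead, need 1 cont bytes. acc=0x12
Byte[6]=82: continuation. acc=(acc<<6)|0x02=0x482
Completed: cp=U+0482 (starts at byte 5)
Byte[7]=FB: INVALID lead byte (not 0xxx/110x/1110/11110)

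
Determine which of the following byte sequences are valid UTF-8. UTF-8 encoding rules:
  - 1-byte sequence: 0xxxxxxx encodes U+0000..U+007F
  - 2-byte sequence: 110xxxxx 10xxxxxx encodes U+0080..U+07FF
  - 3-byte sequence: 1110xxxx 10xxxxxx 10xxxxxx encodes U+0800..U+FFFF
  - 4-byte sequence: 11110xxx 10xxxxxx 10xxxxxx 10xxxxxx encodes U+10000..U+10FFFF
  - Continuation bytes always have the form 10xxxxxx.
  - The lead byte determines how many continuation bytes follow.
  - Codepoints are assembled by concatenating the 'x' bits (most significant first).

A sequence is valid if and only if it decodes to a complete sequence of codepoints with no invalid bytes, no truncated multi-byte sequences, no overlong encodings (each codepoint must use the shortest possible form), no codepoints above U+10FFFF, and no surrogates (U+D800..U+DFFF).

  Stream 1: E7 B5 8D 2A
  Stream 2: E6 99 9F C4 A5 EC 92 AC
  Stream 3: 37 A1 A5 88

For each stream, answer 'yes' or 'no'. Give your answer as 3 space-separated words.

Answer: yes yes no

Derivation:
Stream 1: decodes cleanly. VALID
Stream 2: decodes cleanly. VALID
Stream 3: error at byte offset 1. INVALID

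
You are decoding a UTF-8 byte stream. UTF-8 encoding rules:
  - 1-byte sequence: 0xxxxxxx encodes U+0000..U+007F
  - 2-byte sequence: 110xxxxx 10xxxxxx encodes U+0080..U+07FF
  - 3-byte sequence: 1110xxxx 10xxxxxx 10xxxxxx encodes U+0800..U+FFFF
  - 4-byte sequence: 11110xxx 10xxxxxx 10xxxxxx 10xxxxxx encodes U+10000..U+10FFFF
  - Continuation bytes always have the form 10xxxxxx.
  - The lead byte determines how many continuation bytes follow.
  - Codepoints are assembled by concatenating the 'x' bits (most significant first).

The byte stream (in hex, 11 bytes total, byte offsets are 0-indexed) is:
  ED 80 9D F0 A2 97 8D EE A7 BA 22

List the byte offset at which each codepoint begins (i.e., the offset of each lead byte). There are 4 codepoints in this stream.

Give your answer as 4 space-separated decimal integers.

Answer: 0 3 7 10

Derivation:
Byte[0]=ED: 3-byte lead, need 2 cont bytes. acc=0xD
Byte[1]=80: continuation. acc=(acc<<6)|0x00=0x340
Byte[2]=9D: continuation. acc=(acc<<6)|0x1D=0xD01D
Completed: cp=U+D01D (starts at byte 0)
Byte[3]=F0: 4-byte lead, need 3 cont bytes. acc=0x0
Byte[4]=A2: continuation. acc=(acc<<6)|0x22=0x22
Byte[5]=97: continuation. acc=(acc<<6)|0x17=0x897
Byte[6]=8D: continuation. acc=(acc<<6)|0x0D=0x225CD
Completed: cp=U+225CD (starts at byte 3)
Byte[7]=EE: 3-byte lead, need 2 cont bytes. acc=0xE
Byte[8]=A7: continuation. acc=(acc<<6)|0x27=0x3A7
Byte[9]=BA: continuation. acc=(acc<<6)|0x3A=0xE9FA
Completed: cp=U+E9FA (starts at byte 7)
Byte[10]=22: 1-byte ASCII. cp=U+0022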